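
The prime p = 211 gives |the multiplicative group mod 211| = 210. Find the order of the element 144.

7

The order of 144 must divide p − 1 = 210 = 2 · 3 · 5 · 7.
Divisors: 1, 2, 3, 5, 6, 7, 10, 14, 15, 21, 30, 35, 42, 70, 105, 210.
Check each in increasing order: 144^1 ≡ 144;  144^2 ≡ 58;  144^3 ≡ 123;  144^5 ≡ 171;  144^6 ≡ 148;  144^7 ≡ 1.
Smallest exponent giving 1 is 7.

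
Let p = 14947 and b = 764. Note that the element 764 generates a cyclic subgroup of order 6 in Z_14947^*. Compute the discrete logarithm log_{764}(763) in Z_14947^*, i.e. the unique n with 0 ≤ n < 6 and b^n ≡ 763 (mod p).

2

Successive powers of 764 modulo 14947:
  764^0=1  764^1=764  764^2=763
So 764^2 ≡ 763 (mod 14947), giving n = 2.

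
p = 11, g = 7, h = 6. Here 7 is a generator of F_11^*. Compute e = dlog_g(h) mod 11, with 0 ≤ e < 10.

7

Successive powers of 7 modulo 11:
  7^0=1  7^1=7  7^2=5  7^3=2  7^4=3  7^5=10
  7^6=4  7^7=6
So 7^7 ≡ 6 (mod 11), giving e = 7.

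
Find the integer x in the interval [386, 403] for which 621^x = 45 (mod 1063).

389

Compute 621^386 mod 1063 = 544, then multiply by 621 repeatedly:
  621^386=544  621^387=853  621^388=339  621^389=45
Found 45 at exponent 389.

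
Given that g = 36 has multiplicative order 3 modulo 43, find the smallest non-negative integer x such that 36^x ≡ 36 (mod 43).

Successive powers of 36 modulo 43:
  36^0=1  36^1=36
So 36^1 ≡ 36 (mod 43), giving x = 1.

1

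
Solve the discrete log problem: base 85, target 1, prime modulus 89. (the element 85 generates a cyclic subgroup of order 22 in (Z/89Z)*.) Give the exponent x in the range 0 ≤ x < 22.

0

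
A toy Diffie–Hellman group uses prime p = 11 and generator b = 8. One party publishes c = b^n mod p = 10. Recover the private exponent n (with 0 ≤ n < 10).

5

Successive powers of 8 modulo 11:
  8^0=1  8^1=8  8^2=9  8^3=6  8^4=4  8^5=10
So 8^5 ≡ 10 (mod 11), giving n = 5.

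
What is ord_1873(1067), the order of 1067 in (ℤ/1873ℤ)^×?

144

The order of 1067 must divide p − 1 = 1872 = 2^4 · 3^2 · 13.
Divisors: 1, 2, 3, 4, 6, 8, 9, 12, 13, 16, 18, 24, 26, 36, 39, 48, 52, 72, 78, 104, 117, 144, 156, 208, 234, 312, 468, 624, 936, 1872.
Check each in increasing order: 1067^1 ≡ 1067;  1067^2 ≡ 1578;  1067^3 ≡ 1772;  1067^4 ≡ 867;  1067^6 ≡ 836;  1067^8 ≡ 616;  1067^9 ≡ 1722;  1067^12 ≡ 267;  1067^13 ≡ 193;  1067^16 ≡ 1110;  1067^18 ≡ 325;  1067^24 ≡ 115;  1067^26 ≡ 1662;  1067^36 ≡ 737;  1067^39 ≡ 483;  1067^48 ≡ 114;  1067^52 ≡ 1442;  1067^72 ≡ 1872;  1067^78 ≡ 1037;  1067^104 ≡ 334;  1067^117 ≡ 780;  1067^144 ≡ 1.
Smallest exponent giving 1 is 144.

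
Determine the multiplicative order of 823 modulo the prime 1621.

The order of 823 must divide p − 1 = 1620 = 2^2 · 3^4 · 5.
Divisors: 1, 2, 3, 4, 5, 6, 9, 10, 12, 15, 18, 20, 27, 30, 36, 45, 54, 60, 81, 90, 108, 135, 162, 180, 270, 324, 405, 540, 810, 1620.
Check each in increasing order: 823^1 ≡ 823;  823^2 ≡ 1372;  823^3 ≡ 940;  823^4 ≡ 403;  823^5 ≡ 985;  823^6 ≡ 155;  823^9 ≡ 1431;  823^10 ≡ 867;  823^12 ≡ 1331;  823^15 ≡ 1349;  823^18 ≡ 438;  823^20 ≡ 1166;  823^27 ≡ 1072;  823^30 ≡ 1039;  823^36 ≡ 566;  823^45 ≡ 1067;  823^54 ≡ 1516;  823^60 ≡ 1556;  823^81 ≡ 910;  823^90 ≡ 547;  823^108 ≡ 1299;  823^135 ≡ 89;  823^162 ≡ 1390;  823^180 ≡ 945;  823^270 ≡ 1437;  823^324 ≡ 1489;  823^405 ≡ 1455;  823^540 ≡ 1436;  823^810 ≡ 1620;  823^1620 ≡ 1.
Smallest exponent giving 1 is 1620.

1620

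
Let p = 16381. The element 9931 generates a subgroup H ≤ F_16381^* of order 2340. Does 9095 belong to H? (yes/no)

no

9095 ∈ ⟨9931⟩ iff 9095^2340 ≡ 1 (mod 16381), since |⟨9931⟩| = 2340.
9095^2340 mod 16381 = 9282.
Since 9282 ≠ 1, 9095 does not lie in the subgroup.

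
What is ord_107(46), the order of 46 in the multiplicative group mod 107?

The order of 46 must divide p − 1 = 106 = 2 · 53.
Divisors: 1, 2, 53, 106.
Check each in increasing order: 46^1 ≡ 46;  46^2 ≡ 83;  46^53 ≡ 106;  46^106 ≡ 1.
Smallest exponent giving 1 is 106.

106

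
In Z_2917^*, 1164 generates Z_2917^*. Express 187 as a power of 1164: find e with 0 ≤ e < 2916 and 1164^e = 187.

2124

Baby-step giant-step with m = ceil(sqrt(2916)) = 54.
Baby table (1164^j mod 2917 for j=0..53):
  0:1  1:1164  2:1408  3:2475  4:1821  5:1902  6:2842  7:210
  8:2329  9:1063  10:524  11:283  12:2708  13:1752  14:345  15:1951
  16:1538  17:2111  18:1090  19:2782  20:378  21:2442  22:1330  23:2110
  24:2843  25:1374  26:820  27:621  28:2345  29:2185  30:2633  31:1962
  32:2674  33:97  34:2062  35:2394  36:881  37:1617  38:723  39:1476
  40:2868  41:1304  42:1016  43:1239  44:1198  45:146  46:758  47:1378
  48:2559  49:419  50:577  51:718  52:1490  53:1662
Giant step factor: 1164^(-54) ≡ 2531 (mod 2917).
Scan 187·2531^i mod 2917 for i = 0, 1, …:
  i=0: 187   i=1: 743   i=2: 1985   i=3: 961
  i=4: 2430   i=5: 1294   i=6: 2240   i=7: 1709
  i=8: 2485   i=9: 483     …   i=38: 239
  i=39: 1090
Match at i=39, j=18: e = 39·54 + 18 = 2124.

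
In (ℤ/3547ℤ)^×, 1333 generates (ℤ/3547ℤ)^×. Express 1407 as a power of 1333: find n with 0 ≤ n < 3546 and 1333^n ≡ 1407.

Baby-step giant-step with m = ceil(sqrt(3546)) = 60.
Baby table (1333^j mod 3547 for j=0..59):
  0:1  1:1333  2:3389  3:2206  4:135  5:2605  6:3499  7:3409
  8:490  9:522  10:614  11:2652  12:2304  13:3077  14:1309  15:3320
  16:2451  17:396  18:2912  19:1278  20:1014  21:255  22:2950  23:2274
  24:2104  25:2502  26:986  27:1948  28:280  29:805  30:1871  31:502
  32:2330  33:2265  34:748  35:377  36:2414  37:733  38:1664  39:1237
  40:3113  41:3186  42:1179  43:286  44:1709  45:923  46:3097  47:3140
  48:160  49:460  50:3096  51:1807  52:318  53:1801  54:2961  55:2749
  56:366  57:1939  58:2471  59:2227
Giant step factor: 1333^(-60) ≡ 615 (mod 3547).
Scan 1407·615^i mod 3547 for i = 0, 1, …:
  i=0: 1407   i=1: 3384   i=2: 2618   i=3: 3279
  i=4: 1889   i=5: 1866   i=6: 1909   i=7: 3525
  i=8: 658   i=9: 312     …   i=44: 1651
  i=45: 923
Match at i=45, j=45: n = 45·60 + 45 = 2745.

2745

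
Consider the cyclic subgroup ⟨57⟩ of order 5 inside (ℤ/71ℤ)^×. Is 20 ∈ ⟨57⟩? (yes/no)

no

20 ∈ ⟨57⟩ iff 20^5 ≡ 1 (mod 71), since |⟨57⟩| = 5.
20^5 mod 71 = 30.
Since 30 ≠ 1, 20 does not lie in the subgroup.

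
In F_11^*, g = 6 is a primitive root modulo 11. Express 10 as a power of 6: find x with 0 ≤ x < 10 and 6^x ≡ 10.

5

Successive powers of 6 modulo 11:
  6^0=1  6^1=6  6^2=3  6^3=7  6^4=9  6^5=10
So 6^5 ≡ 10 (mod 11), giving x = 5.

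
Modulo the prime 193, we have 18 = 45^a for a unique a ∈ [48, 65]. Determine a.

Compute 45^48 mod 193 = 112, then multiply by 45 repeatedly:
  45^48=112  45^49=22  45^50=25  45^51=160  45^52=59
  45^53=146  45^54=8  45^55=167  45^56=181  45^57=39
  45^58=18
Found 18 at exponent 58.

58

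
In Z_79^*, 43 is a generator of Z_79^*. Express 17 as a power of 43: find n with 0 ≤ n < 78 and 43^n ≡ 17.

Baby-step giant-step with m = ceil(sqrt(78)) = 9.
Baby table (43^j mod 79 for j=0..8):
  0:1  1:43  2:32  3:33  4:76  5:29  6:62  7:59
  8:9
Giant step factor: 43^(-9) ≡ 69 (mod 79).
Scan 17·69^i mod 79 for i = 0, 1, …:
  i=0: 17   i=1: 67   i=2: 41   i=3: 64
  i=4: 71   i=5: 1
Match at i=5, j=0: n = 5·9 + 0 = 45.

45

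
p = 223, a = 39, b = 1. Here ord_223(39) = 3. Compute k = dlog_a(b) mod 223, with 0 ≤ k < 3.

Successive powers of 39 modulo 223:
  39^0=1
So 39^0 ≡ 1 (mod 223), giving k = 0.

0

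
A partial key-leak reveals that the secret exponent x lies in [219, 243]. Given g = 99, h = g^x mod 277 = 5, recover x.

Compute 99^219 mod 277 = 173, then multiply by 99 repeatedly:
  99^219=173  99^220=230  99^221=56  99^222=4  99^223=119
  99^224=147  99^225=149  99^226=70  99^227=5
Found 5 at exponent 227.

227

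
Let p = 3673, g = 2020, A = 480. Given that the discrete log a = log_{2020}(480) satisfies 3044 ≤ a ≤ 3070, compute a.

Compute 2020^3044 mod 3673 = 1485, then multiply by 2020 repeatedly:
  2020^3044=1485  2020^3045=2532  2020^3046=1824  2020^3047=461  2020^3048=1951
  2020^3049=3564  2020^3050=200  2020^3051=3643  2020^3052=1841  2020^3053=1744
  2020^3054=473  2020^3055=480
Found 480 at exponent 3055.

3055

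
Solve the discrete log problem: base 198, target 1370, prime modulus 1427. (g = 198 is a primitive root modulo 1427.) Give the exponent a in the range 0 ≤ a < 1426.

Baby-step giant-step with m = ceil(sqrt(1426)) = 38.
Baby table (198^j mod 1427 for j=0..37):
  0:1  1:198  2:675  3:939  4:412  5:237  6:1262  7:151
  8:1358  9:608  10:516  11:851  12:112  13:771  14:1396  15:997
  16:480  17:858  18:71  19:1215  20:834  21:1027  22:712  23:1130
  24:1128  25:732  26:809  27:358  28:961  29:487  30:817  31:515
  32:653  33:864  34:1259  35:984  36:760  37:645
Giant step factor: 198^(-38) ≡ 878 (mod 1427).
Scan 1370·878^i mod 1427 for i = 0, 1, …:
  i=0: 1370   i=1: 1326   i=2: 1223   i=3: 690
  i=4: 772   i=5: 1418   i=6: 660   i=7: 118
  i=8: 860   i=9: 197     …   i=28: 1368
  i=29: 997
Match at i=29, j=15: a = 29·38 + 15 = 1117.

1117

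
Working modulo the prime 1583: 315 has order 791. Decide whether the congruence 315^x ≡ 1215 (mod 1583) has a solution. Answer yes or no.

no

1215 ∈ ⟨315⟩ iff 1215^791 ≡ 1 (mod 1583), since |⟨315⟩| = 791.
1215^791 mod 1583 = 1582.
Since 1582 ≠ 1, 1215 does not lie in the subgroup.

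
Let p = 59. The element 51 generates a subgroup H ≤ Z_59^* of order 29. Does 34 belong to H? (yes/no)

no

34 ∈ ⟨51⟩ iff 34^29 ≡ 1 (mod 59), since |⟨51⟩| = 29.
34^29 mod 59 = 58.
Since 58 ≠ 1, 34 does not lie in the subgroup.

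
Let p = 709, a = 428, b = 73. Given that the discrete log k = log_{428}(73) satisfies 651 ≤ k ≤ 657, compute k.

651

Compute 428^651 mod 709 = 73, then multiply by 428 repeatedly:
  428^651=73
Found 73 at exponent 651.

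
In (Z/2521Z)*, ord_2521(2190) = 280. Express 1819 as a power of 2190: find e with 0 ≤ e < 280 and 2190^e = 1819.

170

Baby-step giant-step with m = ceil(sqrt(280)) = 17.
Baby table (2190^j mod 2521 for j=0..16):
  0:1  1:2190  2:1158  3:2415  4:2313  5:781  6:1152  7:1880
  8:407  9:1417  10:2400  11:2236  12:1058  13:221  14:2479  15:1297
  16:1784
Giant step factor: 2190^(-17) ≡ 47 (mod 2521).
Scan 1819·47^i mod 2521 for i = 0, 1, …:
  i=0: 1819   i=1: 2300   i=2: 2218   i=3: 885
  i=4: 1259   i=5: 1190   i=6: 468   i=7: 1828
  i=8: 202   i=9: 1931   i=10: 1
Match at i=10, j=0: e = 10·17 + 0 = 170.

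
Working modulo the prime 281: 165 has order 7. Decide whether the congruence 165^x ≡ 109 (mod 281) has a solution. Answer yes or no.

yes

109 ∈ ⟨165⟩ iff 109^7 ≡ 1 (mod 281), since |⟨165⟩| = 7.
109^7 mod 281 = 1.
Since 1 = 1, 109 lies in the subgroup.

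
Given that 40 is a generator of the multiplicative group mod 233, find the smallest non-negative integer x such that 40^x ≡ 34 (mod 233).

51

Baby-step giant-step with m = ceil(sqrt(232)) = 16.
Baby table (40^j mod 233 for j=0..15):
  0:1  1:40  2:202  3:158  4:29  5:228  6:33  7:155
  8:142  9:88  10:25  11:68  12:157  13:222  14:26  15:108
Giant step factor: 40^(-16) ≡ 135 (mod 233).
Scan 34·135^i mod 233 for i = 0, 1, …:
  i=0: 34   i=1: 163   i=2: 103   i=3: 158
Match at i=3, j=3: x = 3·16 + 3 = 51.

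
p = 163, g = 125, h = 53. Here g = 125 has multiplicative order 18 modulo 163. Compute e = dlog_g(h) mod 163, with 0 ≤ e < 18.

14

Successive powers of 125 modulo 163:
  125^0=1  125^1=125  125^2=140  125^3=59  125^4=40  125^5=110
  125^6=58  125^7=78  125^8=133  125^9=162  125^10=38  125^11=23
  125^12=104  125^13=123  125^14=53
So 125^14 ≡ 53 (mod 163), giving e = 14.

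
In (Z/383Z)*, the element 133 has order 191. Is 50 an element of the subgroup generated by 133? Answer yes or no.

yes

50 ∈ ⟨133⟩ iff 50^191 ≡ 1 (mod 383), since |⟨133⟩| = 191.
50^191 mod 383 = 1.
Since 1 = 1, 50 lies in the subgroup.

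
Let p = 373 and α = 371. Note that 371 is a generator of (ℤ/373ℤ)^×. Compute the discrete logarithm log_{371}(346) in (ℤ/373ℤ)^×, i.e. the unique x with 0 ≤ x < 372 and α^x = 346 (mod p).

Baby-step giant-step with m = ceil(sqrt(372)) = 20.
Baby table (371^j mod 373 for j=0..19):
  0:1  1:371  2:4  3:365  4:16  5:341  6:64  7:245
  8:256  9:234  10:278  11:190  12:366  13:14  14:345  15:56
  16:261  17:224  18:298  19:150
Giant step factor: 371^(-20) ≡ 46 (mod 373).
Scan 346·46^i mod 373 for i = 0, 1, …:
  i=0: 346   i=1: 250   i=2: 310   i=3: 86
  i=4: 226   i=5: 325   i=6: 30   i=7: 261
Match at i=7, j=16: x = 7·20 + 16 = 156.

156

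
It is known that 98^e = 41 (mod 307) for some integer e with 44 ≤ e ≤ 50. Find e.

44

Compute 98^44 mod 307 = 41, then multiply by 98 repeatedly:
  98^44=41
Found 41 at exponent 44.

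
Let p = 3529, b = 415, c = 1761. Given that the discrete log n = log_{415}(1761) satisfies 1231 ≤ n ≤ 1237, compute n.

1232

Compute 415^1231 mod 3529 = 608, then multiply by 415 repeatedly:
  415^1231=608  415^1232=1761
Found 1761 at exponent 1232.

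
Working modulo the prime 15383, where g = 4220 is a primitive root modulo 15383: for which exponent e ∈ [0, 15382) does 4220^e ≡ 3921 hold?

Baby-step giant-step with m = ceil(sqrt(15382)) = 125.
Baby table (4220^j mod 15383 for j=0..124):
  0:1  1:4220  2:10269  3:1269  4:1896  5:1960  6:10529  7:6276
  8:10577  9:8857  10:11233  11:8237  12:9943  13:10019  14:7696  15:3607
  16:7753  17:13402  18:8532  19:8820  20:8923  21:12859  22:9139  23:1399
  24:12091  25:13992  26:6286  27:6628  28:3866  29:8540  30:11814  31:14160
  32:7628  33:8924  34:1696  35:4025  36:2668  37:13987  38:569  39:1432
  40:12904  41:14443  42:2014  43:7664  44:7014  45:2188  46:3560  47:9392
  48:7632  49:10421  50:12006  51:9101  52:10252  53:6444  54:11919  55:11153
  56:9063  57:3722  58:797  59:9846  60:637  61:11498  62:3578  63:8437
  64:7878  65:2497  66:15368  67:13615  68:15178  69:11731  70:2326  71:1366
  72:11278  73:13541  74:10558  75:5592  76:718  77:14892  78:4685  79:3545
  80:7624  81:7427  82:6769  83:14332  84:10467  85:6147  86:4602  87:7094
  88:1362  89:9781  90:3231  91:5482  92:13391  93:8261  94:3542  95:10347
  96:7386  97:2962  98:8644  99:4587  100:5326  101:1157  102:6129  103:5557
  104:6848  105:9286  106:6419  107:14100  108:556  109:8104  110:2471  111:13329
  112:8132  113:12950  114:8584  115:12898  116:4506  117:1932  118:50  119:11021
  120:5811  121:1918  122:2502  123:5702  124:3428
Giant step factor: 4220^(-125) ≡ 233 (mod 15383).
Scan 3921·233^i mod 15383 for i = 0, 1, …:
  i=0: 3921   i=1: 5996   i=2: 12598   i=3: 12564
  i=4: 4642   i=5: 4776   i=6: 5232   i=7: 3799
  i=8: 8336   i=9: 4030     …   i=99: 4878
  i=100: 13615
Match at i=100, j=67: e = 100·125 + 67 = 12567.

12567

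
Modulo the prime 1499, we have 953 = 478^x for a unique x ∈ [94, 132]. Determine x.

107

Compute 478^94 mod 1499 = 627, then multiply by 478 repeatedly:
  478^94=627  478^95=1405  478^96=38  478^97=176  478^98=184
  478^99=1010  478^100=102  478^101=788  478^102=415  478^103=502
  478^104=116  478^105=1484  478^106=325  478^107=953
Found 953 at exponent 107.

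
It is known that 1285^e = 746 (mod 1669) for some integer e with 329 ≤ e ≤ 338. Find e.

335

Compute 1285^329 mod 1669 = 260, then multiply by 1285 repeatedly:
  1285^329=260  1285^330=300  1285^331=1630  1285^332=1624  1285^333=590
  1285^334=424  1285^335=746
Found 746 at exponent 335.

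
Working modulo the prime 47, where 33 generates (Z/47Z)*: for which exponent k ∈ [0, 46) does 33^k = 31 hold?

41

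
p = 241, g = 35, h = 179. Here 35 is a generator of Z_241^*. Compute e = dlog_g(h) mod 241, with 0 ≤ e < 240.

Baby-step giant-step with m = ceil(sqrt(240)) = 16.
Baby table (35^j mod 241 for j=0..15):
  0:1  1:35  2:20  3:218  4:159  5:22  6:47  7:199
  8:217  9:124  10:2  11:70  12:40  13:195  14:77  15:44
Giant step factor: 35^(-16) ≡ 100 (mod 241).
Scan 179·100^i mod 241 for i = 0, 1, …:
  i=0: 179   i=1: 66   i=2: 93   i=3: 142
  i=4: 222   i=5: 28   i=6: 149   i=7: 199
Match at i=7, j=7: e = 7·16 + 7 = 119.

119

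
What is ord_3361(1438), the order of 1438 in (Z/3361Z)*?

3360

The order of 1438 must divide p − 1 = 3360 = 2^5 · 3 · 5 · 7.
Divisors: 1, 2, 3, 4, 5, 6, 7, 8, 10, 12, 14, 15, 16, 20, 21, 24, 28, 30, 32, 35, 40, 42, 48, 56, 60, 70, 80, 84, 96, 105, 112, 120, 140, 160, 168, 210, 224, 240, 280, 336, 420, 480, 560, 672, 840, 1120, 1680, 3360.
Check each in increasing order: 1438^1 ≡ 1438;  1438^2 ≡ 829;  1438^3 ≡ 2308;  1438^4 ≡ 1597;  1438^5 ≡ 923;  1438^6 ≡ 3040;  1438^7 ≡ 2220;  1438^8 ≡ 2771;  1438^10 ≡ 1596;  1438^12 ≡ 2211;  1438^14 ≡ 1174;  1438^15 ≡ 990;  1438^16 ≡ 1917;  1438^20 ≡ 2939;  1438^21 ≡ 1505;  1438^24 ≡ 1627;  1438^28 ≡ 266;  1438^30 ≡ 2049;  1438^32 ≡ 1316;  1438^35 ≡ 2345;  1438^40 ≡ 3312;  1438^42 ≡ 3072;  1438^48 ≡ 2022;  1438^56 ≡ 175;  1438^60 ≡ 512;  1438^70 ≡ 429;  1438^80 ≡ 2401;  1438^84 ≡ 2857;  1438^96 ≡ 1508;  1438^105 ≡ 1066;  1438^112 ≡ 376;  1438^120 ≡ 3347;  1438^140 ≡ 2547;  1438^160 ≡ 686;  1438^168 ≡ 1941;  1438^210 ≡ 338;  1438^224 ≡ 214;  1438^240 ≡ 196;  1438^280 ≡ 479;  1438^336 ≡ 3161;  1438^420 ≡ 3331;  1438^480 ≡ 1445;  1438^560 ≡ 893;  1438^672 ≡ 3029;  1438^840 ≡ 900;  1438^1120 ≡ 892;  1438^1680 ≡ 3360;  1438^3360 ≡ 1.
Smallest exponent giving 1 is 3360.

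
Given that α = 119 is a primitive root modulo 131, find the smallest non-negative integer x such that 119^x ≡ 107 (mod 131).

30

Baby-step giant-step with m = ceil(sqrt(130)) = 12.
Baby table (119^j mod 131 for j=0..11):
  0:1  1:119  2:13  3:106  4:38  5:68  6:101  7:98
  8:3  9:95  10:39  11:56
Giant step factor: 119^(-12) ≡ 77 (mod 131).
Scan 107·77^i mod 131 for i = 0, 1, …:
  i=0: 107   i=1: 117   i=2: 101
Match at i=2, j=6: x = 2·12 + 6 = 30.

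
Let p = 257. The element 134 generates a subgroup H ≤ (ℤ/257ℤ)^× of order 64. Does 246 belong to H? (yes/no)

yes

246 ∈ ⟨134⟩ iff 246^64 ≡ 1 (mod 257), since |⟨134⟩| = 64.
246^64 mod 257 = 1.
Since 1 = 1, 246 lies in the subgroup.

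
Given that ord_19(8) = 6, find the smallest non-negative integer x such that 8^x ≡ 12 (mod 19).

5

Successive powers of 8 modulo 19:
  8^0=1  8^1=8  8^2=7  8^3=18  8^4=11  8^5=12
So 8^5 ≡ 12 (mod 19), giving x = 5.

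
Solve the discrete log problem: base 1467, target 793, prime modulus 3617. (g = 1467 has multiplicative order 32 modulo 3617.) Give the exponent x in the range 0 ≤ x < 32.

11

Successive powers of 1467 modulo 3617:
  1467^0=1  1467^1=1467  1467^2=3591  1467^3=1645  1467^4=676  1467^5=634
  1467^6=509  1467^7=1601  1467^8=1234  1467^9=1778  1467^10=469  1467^11=793
So 1467^11 ≡ 793 (mod 3617), giving x = 11.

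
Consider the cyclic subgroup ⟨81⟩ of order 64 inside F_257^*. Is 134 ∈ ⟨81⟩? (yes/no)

134 ∈ ⟨81⟩ iff 134^64 ≡ 1 (mod 257), since |⟨81⟩| = 64.
134^64 mod 257 = 1.
Since 1 = 1, 134 lies in the subgroup.

yes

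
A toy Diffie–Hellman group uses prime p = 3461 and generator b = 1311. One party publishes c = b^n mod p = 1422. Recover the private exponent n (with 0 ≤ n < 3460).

3269

Baby-step giant-step with m = ceil(sqrt(3460)) = 59.
Baby table (1311^j mod 3461 for j=0..58):
  0:1  1:1311  2:2065  3:713  4:273  5:1420  6:3063  7:833
  8:1848  9:28  10:2098  11:2444  12:2659  13:722  14:1689  15:2700
  16:2558  17:3290  18:784  19:3368  20:2673  21:1771  22:2911  23:2299
  24:2919  25:2404  26:2134  27:1186  28:857  29:2163  30:1134  31:1905
  32:2074  33:2129  34:1553  35:915  36:2059  37:3230  38:1727  39:603
  40:1425  41:2696  42:775  43:1952  44:1393  45:2276  46:454  47:3363
  48:3040  49:1829  50:2807  51:934  52:2741  53:933  54:1430  55:2329
  56:717  57:2056  58:2758
Giant step factor: 1311^(-59) ≡ 763 (mod 3461).
Scan 1422·763^i mod 3461 for i = 0, 1, …:
  i=0: 1422   i=1: 1693   i=2: 806   i=3: 2381
  i=4: 3139   i=5: 45   i=6: 3186   i=7: 1296
  i=8: 2463   i=9: 3407     …   i=54: 2417
  i=55: 2919
Match at i=55, j=24: n = 55·59 + 24 = 3269.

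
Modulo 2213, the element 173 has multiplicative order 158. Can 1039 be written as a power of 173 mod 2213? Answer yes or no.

no

1039 ∈ ⟨173⟩ iff 1039^158 ≡ 1 (mod 2213), since |⟨173⟩| = 158.
1039^158 mod 2213 = 371.
Since 371 ≠ 1, 1039 does not lie in the subgroup.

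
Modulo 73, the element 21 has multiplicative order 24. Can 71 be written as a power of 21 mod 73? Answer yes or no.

no

⟨21⟩ has order 24; its elements mod 73 are {1, 3, 7, 8, 9, 10, 17, 21, 22, 24, 27, 30, 43, 46, 49, 51, 52, 56, 63, 64, 65, 66, 70, 72}.
71 is not in this set.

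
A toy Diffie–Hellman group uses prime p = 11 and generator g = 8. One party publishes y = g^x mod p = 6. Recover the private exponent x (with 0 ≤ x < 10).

3

Successive powers of 8 modulo 11:
  8^0=1  8^1=8  8^2=9  8^3=6
So 8^3 ≡ 6 (mod 11), giving x = 3.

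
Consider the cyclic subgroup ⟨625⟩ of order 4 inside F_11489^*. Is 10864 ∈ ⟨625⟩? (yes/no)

⟨625⟩ has order 4; its elements mod 11489 are {1, 625, 10864, 11488}.
10864 is in this set.

yes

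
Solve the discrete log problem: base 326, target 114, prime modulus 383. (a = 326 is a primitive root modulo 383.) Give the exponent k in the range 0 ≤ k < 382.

24

Successive powers of 326 modulo 383:
  326^0=1  326^1=326  326^2=185  326^3=179  326^4=138  326^5=177
  326^6=252  326^7=190  326^8=277  326^9=297  326^10=306  326^11=176
  326^12=309  326^13=5  326^14=98  326^15=159  326^16=129  326^17=307
  326^18=119  326^19=111  326^20=184  326^21=236  326^22=336  326^23=381
  326^24=114
So 326^24 ≡ 114 (mod 383), giving k = 24.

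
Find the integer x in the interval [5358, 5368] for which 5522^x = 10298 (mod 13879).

Compute 5522^5358 mod 13879 = 11468, then multiply by 5522 repeatedly:
  5522^5358=11468  5522^5359=10298
Found 10298 at exponent 5359.

5359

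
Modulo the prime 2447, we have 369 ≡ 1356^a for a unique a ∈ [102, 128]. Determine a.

123

Compute 1356^102 mod 2447 = 839, then multiply by 1356 repeatedly:
  1356^102=839  1356^103=2276  1356^104=589  1356^105=962  1356^106=221
  1356^107=1142  1356^108=2048  1356^109=2190  1356^110=1429  1356^111=2147
  1356^112=1849  1356^113=1516  1356^114=216  1356^115=1703  1356^116=1747
  1356^117=236  1356^118=1906  1356^119=504  1356^120=711  1356^121=2445
  1356^122=2182  1356^123=369
Found 369 at exponent 123.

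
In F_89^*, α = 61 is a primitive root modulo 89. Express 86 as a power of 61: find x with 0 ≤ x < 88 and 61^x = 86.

81

Baby-step giant-step with m = ceil(sqrt(88)) = 10.
Baby table (61^j mod 89 for j=0..9):
  0:1  1:61  2:72  3:31  4:22  5:7  6:71  7:59
  8:39  9:65
Giant step factor: 61^(-10) ≡ 20 (mod 89).
Scan 86·20^i mod 89 for i = 0, 1, …:
  i=0: 86   i=1: 29   i=2: 46   i=3: 30
  i=4: 66   i=5: 74   i=6: 56   i=7: 52
  i=8: 61
Match at i=8, j=1: x = 8·10 + 1 = 81.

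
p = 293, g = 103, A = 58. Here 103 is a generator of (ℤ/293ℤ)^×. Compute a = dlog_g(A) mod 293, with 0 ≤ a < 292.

190

Baby-step giant-step with m = ceil(sqrt(292)) = 18.
Baby table (103^j mod 293 for j=0..17):
  0:1  1:103  2:61  3:130  4:205  5:19  6:199  7:280
  8:126  9:86  10:68  11:265  12:46  13:50  14:169  15:120
  16:54  17:288
Giant step factor: 103^(-18) ≡ 260 (mod 293).
Scan 58·260^i mod 293 for i = 0, 1, …:
  i=0: 58   i=1: 137   i=2: 167   i=3: 56
  i=4: 203   i=5: 40   i=6: 145   i=7: 196
  i=8: 271   i=9: 140   i=10: 68
Match at i=10, j=10: a = 10·18 + 10 = 190.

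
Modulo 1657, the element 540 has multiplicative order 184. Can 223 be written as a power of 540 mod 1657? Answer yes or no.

no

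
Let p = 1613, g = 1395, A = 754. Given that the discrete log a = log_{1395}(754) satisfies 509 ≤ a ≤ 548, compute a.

530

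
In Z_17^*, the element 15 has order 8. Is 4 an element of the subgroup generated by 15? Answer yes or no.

⟨15⟩ has order 8; its elements mod 17 are {1, 2, 4, 8, 9, 13, 15, 16}.
4 is in this set.

yes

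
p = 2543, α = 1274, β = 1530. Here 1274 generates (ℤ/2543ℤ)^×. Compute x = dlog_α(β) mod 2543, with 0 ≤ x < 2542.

Baby-step giant-step with m = ceil(sqrt(2542)) = 51.
Baby table (1274^j mod 2543 for j=0..50):
  0:1  1:1274  2:642  3:1605  4:198  5:495  6:2509  7:2458
  8:1059  9:1376  10:897  11:971  12:1156  13:347  14:2139  15:1533
  16:18  17:45  18:1384  19:917  20:1021  21:1281  22:1931  23:1013
  24:1261  25:1881  26:888  27:2220  28:464  29:1160  30:357  31:2164
  32:324  33:810  34:2025  35:1248  36:577  37:171  38:1699  39:433
  40:2354  41:799  42:726  43:1815  44:723  45:536  46:1340  47:807
  48:746  49:1865  50:848
Giant step factor: 1274^(-51) ≡ 1527 (mod 2543).
Scan 1530·1527^i mod 2543 for i = 0, 1, …:
  i=0: 1530   i=1: 1836   i=2: 1186   i=3: 406
  i=4: 2013   i=5: 1907   i=6: 254   i=7: 1322
  i=8: 2095   i=9: 2514     …   i=24: 1188
  i=25: 917
Match at i=25, j=19: x = 25·51 + 19 = 1294.

1294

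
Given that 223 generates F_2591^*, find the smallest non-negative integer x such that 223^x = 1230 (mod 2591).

Baby-step giant-step with m = ceil(sqrt(2590)) = 51.
Baby table (223^j mod 2591 for j=0..50):
  0:1  1:223  2:500  3:87  4:1264  5:2044  6:2387  7:1146
  8:1640  9:389  10:1244  11:175  12:160  13:1997  14:2270  15:965
  16:142  17:574  18:1043  19:1990  20:709  21:56  22:2124  23:2090
  24:2281  25:827  26:460  27:1531  28:1992  29:1155  30:1056  31:2298
  32:2027  33:1187  34:419  35:161  36:2220  37:179  38:1052  39:1406
  40:27  41:839  42:545  43:2349  44:445  45:777  46:2265  47:2441
  48:233  49:139  50:2496
Giant step factor: 223^(-51) ≡ 652 (mod 2591).
Scan 1230·652^i mod 2591 for i = 0, 1, …:
  i=0: 1230   i=1: 1341   i=2: 1165   i=3: 417
  i=4: 2420   i=5: 2512   i=6: 312   i=7: 1326
  i=8: 1749   i=9: 308     …   i=37: 145
  i=38: 1264
Match at i=38, j=4: x = 38·51 + 4 = 1942.

1942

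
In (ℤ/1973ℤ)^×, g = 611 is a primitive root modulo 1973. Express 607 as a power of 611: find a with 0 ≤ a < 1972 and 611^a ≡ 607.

170

Baby-step giant-step with m = ceil(sqrt(1972)) = 45.
Baby table (611^j mod 1973 for j=0..44):
  0:1  1:611  2:424  3:601  4:233  5:307  6:142  7:1923
  8:1018  9:503  10:1518  11:188  12:434  13:792  14:527  15:398
  16:499  17:1047  18:465  19:3  20:1833  21:1272  22:1803  23:699
  24:921  25:426  26:1823  27:1081  28:1509  29:608  30:564  31:1302
  32:403  33:1581  34:1194  35:1497  36:1168  37:1395  38:9  39:1553
  40:1843  41:1463  42:124  43:790  44:1278
Giant step factor: 611^(-45) ≡ 1916 (mod 1973).
Scan 607·1916^i mod 1973 for i = 0, 1, …:
  i=0: 607   i=1: 915   i=2: 1116   i=3: 1497
Match at i=3, j=35: a = 3·45 + 35 = 170.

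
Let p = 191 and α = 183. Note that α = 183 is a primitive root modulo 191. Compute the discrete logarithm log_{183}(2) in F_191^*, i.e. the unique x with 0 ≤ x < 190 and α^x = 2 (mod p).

Baby-step giant-step with m = ceil(sqrt(190)) = 14.
Baby table (183^j mod 191 for j=0..13):
  0:1  1:183  2:64  3:61  4:85  5:84  6:92  7:28
  8:158  9:73  10:180  11:88  12:60  13:93
Giant step factor: 183^(-14) ≡ 86 (mod 191).
Scan 2·86^i mod 191 for i = 0, 1, …:
  i=0: 2   i=1: 172   i=2: 85
Match at i=2, j=4: x = 2·14 + 4 = 32.

32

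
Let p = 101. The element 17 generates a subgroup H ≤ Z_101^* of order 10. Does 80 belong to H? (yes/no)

no

80 ∈ ⟨17⟩ iff 80^10 ≡ 1 (mod 101), since |⟨17⟩| = 10.
80^10 mod 101 = 84.
Since 84 ≠ 1, 80 does not lie in the subgroup.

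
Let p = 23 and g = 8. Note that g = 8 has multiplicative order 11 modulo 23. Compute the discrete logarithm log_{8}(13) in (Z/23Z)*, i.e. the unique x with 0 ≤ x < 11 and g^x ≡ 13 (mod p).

6

Successive powers of 8 modulo 23:
  8^0=1  8^1=8  8^2=18  8^3=6  8^4=2  8^5=16
  8^6=13
So 8^6 ≡ 13 (mod 23), giving x = 6.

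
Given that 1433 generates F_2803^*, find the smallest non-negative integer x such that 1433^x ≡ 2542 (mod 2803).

1246

Baby-step giant-step with m = ceil(sqrt(2802)) = 53.
Baby table (1433^j mod 2803 for j=0..52):
  0:1  1:1433  2:1693  3:1474  4:1583  5:812  6:351  7:1246
  8:7  9:1622  10:639  11:1909  12:2672  13:78  14:2457  15:313
  16:49  17:142  18:1670  19:2151  20:1886  21:546  22:381  23:2191
  24:343  25:994  26:478  27:1042  28:1990  29:1019  30:2667  31:1322
  32:2401  33:1352  34:543  35:1688  36:2718  37:1527  38:1851  39:845
  40:2792  41:1055  42:998  43:604  44:2208  45:2280  46:1745  47:309
  48:2726  49:1779  50:1380  51:1425  52:1441
Giant step factor: 1433^(-53) ≡ 1885 (mod 2803).
Scan 2542·1885^i mod 2803 for i = 0, 1, …:
  i=0: 2542   i=1: 1343   i=2: 446   i=3: 2613
  i=4: 634   i=5: 1012   i=6: 1580   i=7: 1514
  i=8: 436   i=9: 581     …   i=22: 121
  i=23: 1042
Match at i=23, j=27: x = 23·53 + 27 = 1246.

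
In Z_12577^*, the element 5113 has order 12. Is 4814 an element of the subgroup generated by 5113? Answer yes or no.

⟨5113⟩ has order 12; its elements mod 12577 are {1, 793, 4814, 4815, 5113, 5906, 6671, 7464, 7762, 7763, 11784, 12576}.
4814 is in this set.

yes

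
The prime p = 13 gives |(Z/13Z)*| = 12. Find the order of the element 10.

6

The order of 10 must divide p − 1 = 12 = 2^2 · 3.
Divisors: 1, 2, 3, 4, 6, 12.
Check each in increasing order: 10^1 ≡ 10;  10^2 ≡ 9;  10^3 ≡ 12;  10^4 ≡ 3;  10^6 ≡ 1.
Smallest exponent giving 1 is 6.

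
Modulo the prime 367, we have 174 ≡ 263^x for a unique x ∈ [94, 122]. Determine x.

118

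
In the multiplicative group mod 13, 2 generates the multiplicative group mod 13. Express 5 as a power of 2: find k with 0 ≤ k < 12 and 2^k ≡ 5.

9

Successive powers of 2 modulo 13:
  2^0=1  2^1=2  2^2=4  2^3=8  2^4=3  2^5=6
  2^6=12  2^7=11  2^8=9  2^9=5
So 2^9 ≡ 5 (mod 13), giving k = 9.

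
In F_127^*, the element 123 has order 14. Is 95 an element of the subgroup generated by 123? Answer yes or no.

yes

⟨123⟩ has order 14; its elements mod 127 are {1, 2, 4, 8, 16, 32, 63, 64, 95, 111, 119, 123, 125, 126}.
95 is in this set.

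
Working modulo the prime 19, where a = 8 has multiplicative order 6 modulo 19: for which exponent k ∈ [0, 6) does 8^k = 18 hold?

3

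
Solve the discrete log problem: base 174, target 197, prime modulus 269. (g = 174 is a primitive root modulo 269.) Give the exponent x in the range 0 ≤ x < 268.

3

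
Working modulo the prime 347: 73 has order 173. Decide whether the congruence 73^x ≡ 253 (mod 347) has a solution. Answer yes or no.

253 ∈ ⟨73⟩ iff 253^173 ≡ 1 (mod 347), since |⟨73⟩| = 173.
253^173 mod 347 = 346.
Since 346 ≠ 1, 253 does not lie in the subgroup.

no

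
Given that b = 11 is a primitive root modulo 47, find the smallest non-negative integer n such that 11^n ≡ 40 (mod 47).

Baby-step giant-step with m = ceil(sqrt(46)) = 7.
Baby table (11^j mod 47 for j=0..6):
  0:1  1:11  2:27  3:15  4:24  5:29  6:37
Giant step factor: 11^(-7) ≡ 44 (mod 47).
Scan 40·44^i mod 47 for i = 0, 1, …:
  i=0: 40   i=1: 21   i=2: 31   i=3: 1
Match at i=3, j=0: n = 3·7 + 0 = 21.

21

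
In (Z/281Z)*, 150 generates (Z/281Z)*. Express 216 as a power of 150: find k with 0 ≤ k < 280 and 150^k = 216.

135

Baby-step giant-step with m = ceil(sqrt(280)) = 17.
Baby table (150^j mod 281 for j=0..16):
  0:1  1:150  2:20  3:190  4:119  5:147  6:132  7:130
  8:111  9:71  10:253  11:15  12:2  13:19  14:40  15:99
  16:238
Giant step factor: 150^(-17) ≡ 173 (mod 281).
Scan 216·173^i mod 281 for i = 0, 1, …:
  i=0: 216   i=1: 276   i=2: 259   i=3: 128
  i=4: 226   i=5: 39   i=6: 3   i=7: 238
Match at i=7, j=16: k = 7·17 + 16 = 135.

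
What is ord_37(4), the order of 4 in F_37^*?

18

The order of 4 must divide p − 1 = 36 = 2^2 · 3^2.
Divisors: 1, 2, 3, 4, 6, 9, 12, 18, 36.
Check each in increasing order: 4^1 ≡ 4;  4^2 ≡ 16;  4^3 ≡ 27;  4^4 ≡ 34;  4^6 ≡ 26;  4^9 ≡ 36;  4^12 ≡ 10;  4^18 ≡ 1.
Smallest exponent giving 1 is 18.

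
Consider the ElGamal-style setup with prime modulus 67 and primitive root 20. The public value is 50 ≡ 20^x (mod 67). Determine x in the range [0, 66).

29

Successive powers of 20 modulo 67:
  20^0=1  20^1=20  20^2=65  20^3=27  20^4=4  20^5=13
  20^6=59  20^7=41  20^8=16  20^9=52  20^10=35  20^11=30
  20^12=64  20^13=7  20^14=6  20^15=53  20^16=55  20^17=28
  20^18=24  20^19=11  20^20=19  20^21=45  20^22=29  20^23=44
  20^24=9  20^25=46  20^26=49  20^27=42  20^28=36  20^29=50
So 20^29 ≡ 50 (mod 67), giving x = 29.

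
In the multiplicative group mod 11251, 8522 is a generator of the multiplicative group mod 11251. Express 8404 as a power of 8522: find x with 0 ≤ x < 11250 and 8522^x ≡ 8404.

Baby-step giant-step with m = ceil(sqrt(11250)) = 107.
Baby table (8522^j mod 11251 for j=0..106):
  0:1  1:8522  2:10530  3:9935  4:2295  5:3752  6:10453  7:6299
  8:1557  9:3825  10:2503  11:9921  12:6748  13:2595  14:6375  15:7922
  16:5284  17:3746  18:4325  19:10625  20:9453  21:1306  22:2493  23:3458
  24:2707  25:4504  26:5927  27:4155  28:2013  29:8262  30:6  31:6128
  32:6925  33:3355  34:2519  35:10  36:6463  37:4041  38:9342  39:448
  40:3767  41:3271  42:6735  43:4319  44:4497  45:2528  46:9202  47:11225
  48:3448  49:7495  50:463  51:7836  52:3707  53:9497  54:4991  55:4522
  56:1809  57:2428  58:827  59:4568  60:36  61:3015  62:7797  63:8879
  64:3863  65:60  66:5025  67:1744  68:11048  69:2688  70:100  71:8375
  72:6657  73:3412  74:4480  75:3917  76:10208  77:11095  78:9437  79:11217
  80:2778  81:2012  82:10991  83:727  84:7444  85:4630  86:10854  87:3317
  88:4962  89:4906  90:216  91:6839  92:1778  93:8270  94:676  95:360
  96:7648  97:10464  98:10033  99:4877  100:600  101:5246  102:6189  103:9221
  104:4378  105:1000  106:4993
Giant step factor: 8522^(-107) ≡ 8883 (mod 11251).
Scan 8404·8883^i mod 11251 for i = 0, 1, …:
  i=0: 8404   i=1: 2347   i=2: 298   i=3: 3149
  i=4: 2581   i=5: 8736   i=6: 3741   i=7: 7100
  i=8: 7445   i=9: 557     …   i=88: 5278
  i=89: 1557
Match at i=89, j=8: x = 89·107 + 8 = 9531.

9531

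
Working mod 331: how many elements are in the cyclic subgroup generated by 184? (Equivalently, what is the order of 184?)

165

The order of 184 must divide p − 1 = 330 = 2 · 3 · 5 · 11.
Divisors: 1, 2, 3, 5, 6, 10, 11, 15, 22, 30, 33, 55, 66, 110, 165, 330.
Check each in increasing order: 184^1 ≡ 184;  184^2 ≡ 94;  184^3 ≡ 84;  184^5 ≡ 283;  184^6 ≡ 105;  184^10 ≡ 318;  184^11 ≡ 256;  184^15 ≡ 293;  184^22 ≡ 329;  184^30 ≡ 120;  184^33 ≡ 150;  184^55 ≡ 31;  184^66 ≡ 323;  184^110 ≡ 299;  184^165 ≡ 1.
Smallest exponent giving 1 is 165.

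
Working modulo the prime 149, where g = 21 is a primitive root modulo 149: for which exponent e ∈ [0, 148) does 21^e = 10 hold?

Baby-step giant-step with m = ceil(sqrt(148)) = 13.
Baby table (21^j mod 149 for j=0..12):
  0:1  1:21  2:143  3:23  4:36  5:11  6:82  7:83
  8:104  9:98  10:121  11:8  12:19
Giant step factor: 21^(-13) ≡ 90 (mod 149).
Scan 10·90^i mod 149 for i = 0, 1, …:
  i=0: 10   i=1: 6   i=2: 93   i=3: 26
  i=4: 105   i=5: 63   i=6: 8
Match at i=6, j=11: e = 6·13 + 11 = 89.

89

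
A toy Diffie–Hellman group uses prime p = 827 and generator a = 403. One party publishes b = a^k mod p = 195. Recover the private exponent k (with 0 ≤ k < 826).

Baby-step giant-step with m = ceil(sqrt(826)) = 29.
Baby table (403^j mod 827 for j=0..28):
  0:1  1:403  2:317  3:393  4:422  5:531  6:627  7:446
  8:279  9:792  10:781  11:483  12:304  13:116  14:436  15:384
  16:103  17:159  18:398  19:783  20:462  21:111  22:75  23:453
  24:619  25:530  26:224  27:129  28:713
Giant step factor: 403^(-29) ≡ 38 (mod 827).
Scan 195·38^i mod 827 for i = 0, 1, …:
  i=0: 195   i=1: 794   i=2: 400   i=3: 314
  i=4: 354   i=5: 220   i=6: 90   i=7: 112
  i=8: 121   i=9: 463     …   i=25: 8
  i=26: 304
Match at i=26, j=12: k = 26·29 + 12 = 766.

766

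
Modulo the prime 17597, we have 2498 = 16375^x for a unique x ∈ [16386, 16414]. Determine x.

16405

Compute 16375^16386 mod 17597 = 13798, then multiply by 16375 repeatedly:
  16375^16386=13798  16375^16387=14367  16375^16388=5332  16375^16389=12783  16375^16390=5310
  16375^16391=4473  16375^16392=6661  16375^16393=7669  16375^16394=7683  16375^16395=8172
  16375^16396=8912  16375^16397=2079  16375^16398=11027  16375^16399=4308  16375^16400=14724
  16375^16401=9003  16375^16402=14056  16375^16403=15837  16375^16404=3886  16375^16405=2498
Found 2498 at exponent 16405.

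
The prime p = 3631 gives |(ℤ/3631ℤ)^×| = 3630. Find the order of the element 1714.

The order of 1714 must divide p − 1 = 3630 = 2 · 3 · 5 · 11^2.
Divisors: 1, 2, 3, 5, 6, 10, 11, 15, 22, 30, 33, 55, 66, 110, 121, 165, 242, 330, 363, 605, 726, 1210, 1815, 3630.
Check each in increasing order: 1714^1 ≡ 1714;  1714^2 ≡ 317;  1714^3 ≡ 2319;  1714^5 ≡ 1661;  1714^6 ≡ 250;  1714^10 ≡ 2992;  1714^11 ≡ 1316;  1714^15 ≡ 2504;  1714^22 ≡ 3500;  1714^30 ≡ 2910;  1714^33 ≡ 1892;  1714^55 ≡ 2687;  1714^66 ≡ 3129;  1714^110 ≡ 1541;  1714^121 ≡ 1858;  1714^165 ≡ 1327;  1714^242 ≡ 2714;  1714^330 ≡ 3525;  1714^363 ≡ 2784;  1714^605 ≡ 3296;  1714^726 ≡ 2102;  1714^1210 ≡ 3295;  1714^1815 ≡ 3630;  1714^3630 ≡ 1.
Smallest exponent giving 1 is 3630.

3630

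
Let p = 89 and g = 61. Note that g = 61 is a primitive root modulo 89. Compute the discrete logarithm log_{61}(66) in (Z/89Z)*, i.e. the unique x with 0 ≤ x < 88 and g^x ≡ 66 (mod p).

Baby-step giant-step with m = ceil(sqrt(88)) = 10.
Baby table (61^j mod 89 for j=0..9):
  0:1  1:61  2:72  3:31  4:22  5:7  6:71  7:59
  8:39  9:65
Giant step factor: 61^(-10) ≡ 20 (mod 89).
Scan 66·20^i mod 89 for i = 0, 1, …:
  i=0: 66   i=1: 74   i=2: 56   i=3: 52
  i=4: 61
Match at i=4, j=1: x = 4·10 + 1 = 41.

41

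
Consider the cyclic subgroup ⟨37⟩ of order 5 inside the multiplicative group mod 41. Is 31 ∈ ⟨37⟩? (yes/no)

31 ∈ ⟨37⟩ iff 31^5 ≡ 1 (mod 41), since |⟨37⟩| = 5.
31^5 mod 41 = 40.
Since 40 ≠ 1, 31 does not lie in the subgroup.

no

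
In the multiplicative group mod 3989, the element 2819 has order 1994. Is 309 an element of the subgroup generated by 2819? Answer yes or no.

309 ∈ ⟨2819⟩ iff 309^1994 ≡ 1 (mod 3989), since |⟨2819⟩| = 1994.
309^1994 mod 3989 = 1.
Since 1 = 1, 309 lies in the subgroup.

yes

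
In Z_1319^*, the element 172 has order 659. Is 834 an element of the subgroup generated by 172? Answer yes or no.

yes

834 ∈ ⟨172⟩ iff 834^659 ≡ 1 (mod 1319), since |⟨172⟩| = 659.
834^659 mod 1319 = 1.
Since 1 = 1, 834 lies in the subgroup.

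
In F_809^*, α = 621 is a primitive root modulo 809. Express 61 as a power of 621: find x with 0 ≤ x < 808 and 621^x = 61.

Baby-step giant-step with m = ceil(sqrt(808)) = 29.
Baby table (621^j mod 809 for j=0..28):
  0:1  1:621  2:557  3:454  4:402  5:470  6:630  7:483
  8:613  9:443  10:43  11:6  12:490  13:106  14:297  15:794
  16:393  17:544  18:471  19:442  20:231  21:258  22:36  23:513
  24:636  25:164  26:719  27:740  28:28
Giant step factor: 621^(-29) ≡ 294 (mod 809).
Scan 61·294^i mod 809 for i = 0, 1, …:
  i=0: 61   i=1: 136   i=2: 343   i=3: 526
  i=4: 125   i=5: 345   i=6: 305   i=7: 680
  i=8: 97   i=9: 203   i=10: 625   i=11: 107
  i=12: 716   i=13: 164
Match at i=13, j=25: x = 13·29 + 25 = 402.

402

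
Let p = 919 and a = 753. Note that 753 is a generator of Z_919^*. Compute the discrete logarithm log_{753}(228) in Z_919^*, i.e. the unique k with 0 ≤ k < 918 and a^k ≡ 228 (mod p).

470

Baby-step giant-step with m = ceil(sqrt(918)) = 31.
Baby table (753^j mod 919 for j=0..30):
  0:1  1:753  2:905  3:486  4:196  5:548  6:13  7:599
  8:737  9:804  10:710  11:691  12:169  13:435  14:391  15:343
  16:40  17:712  18:359  19:141  20:488  21:783  22:520  23:66
  24:72  25:914  26:830  27:70  28:327  29:858  30:17
Giant step factor: 753^(-31) ≡ 410 (mod 919).
Scan 228·410^i mod 919 for i = 0, 1, …:
  i=0: 228   i=1: 661   i=2: 824   i=3: 567
  i=4: 882   i=5: 453   i=6: 92   i=7: 41
  i=8: 268   i=9: 519     …   i=14: 221
  i=15: 548
Match at i=15, j=5: k = 15·31 + 5 = 470.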